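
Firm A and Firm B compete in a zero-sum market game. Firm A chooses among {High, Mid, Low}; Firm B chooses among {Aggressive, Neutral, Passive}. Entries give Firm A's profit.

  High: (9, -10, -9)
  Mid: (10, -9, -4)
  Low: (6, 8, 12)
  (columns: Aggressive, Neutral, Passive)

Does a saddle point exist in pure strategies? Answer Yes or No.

Row minima: High → -10, Mid → -9, Low → 6; maximin = 6.
Column maxima: Aggressive → 10, Neutral → 8, Passive → 12; minimax = 8.
6 ≠ 8, so no pure-strategy equilibrium exists.

No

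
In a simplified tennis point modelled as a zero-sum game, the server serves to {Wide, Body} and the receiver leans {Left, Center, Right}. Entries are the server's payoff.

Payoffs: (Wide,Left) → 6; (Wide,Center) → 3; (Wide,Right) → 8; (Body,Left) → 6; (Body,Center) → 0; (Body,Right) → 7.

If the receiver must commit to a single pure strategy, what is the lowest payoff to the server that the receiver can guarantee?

Column maxima: Left → 6, Center → 3, Right → 8.
The smallest of these is 3.

3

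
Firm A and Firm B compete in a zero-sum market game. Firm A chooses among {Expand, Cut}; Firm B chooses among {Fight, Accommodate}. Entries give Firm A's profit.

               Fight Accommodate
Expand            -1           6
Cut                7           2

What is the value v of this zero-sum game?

11/3

Row minima: Expand → -1, Cut → 2; maximin = 2.
Column maxima: Fight → 7, Accommodate → 6; minimax = 6.
2 ≠ 6, so there is no saddle point; optimal play is mixed.
Let Firm A play Expand with probability p. Expected payoff against Fight: (-1)p + 7(1−p) = −8p + 7; against Accommodate: 6p + 2(1−p) = 4p + 2.
Setting these equal: −8p + 7 = 4p + 2 ⇒ −12p = -5 ⇒ p = 5/12, and the value is (-8)·(5/12) + 7 = 11/3.
For Firm B: with q = P(Fight), equating Expand's and Cut's payoffs gives −7q + 6 = 5q + 2 ⇒ q = 1/3.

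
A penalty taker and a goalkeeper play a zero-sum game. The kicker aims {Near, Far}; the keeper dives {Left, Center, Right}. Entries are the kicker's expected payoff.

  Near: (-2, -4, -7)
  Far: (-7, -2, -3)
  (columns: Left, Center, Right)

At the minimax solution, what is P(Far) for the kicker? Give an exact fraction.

Row minima: Near → -7, Far → -7; maximin = -7.
Column maxima: Left → -2, Center → -2, Right → -3; minimax = -3.
-7 ≠ -3, so there is no saddle point; optimal play is mixed.
Center is strictly dominated by Right (it gives the kicker strictly more in every row), so the keeper never plays it.
On the remaining 2×2 (Near, Far vs Left, Right):
Let the kicker play Near with probability p. Expected payoff against Left: (-2)p + (-7)(1−p) = 5p − 7; against Right: (-7)p + (-3)(1−p) = −4p − 3.
Setting these equal: 5p − 7 = −4p − 3 ⇒ 9p = 4 ⇒ p = 4/9, and the value is (5)·(4/9) − 7 = -43/9.
For the keeper: with q = P(Left), equating Near's and Far's payoffs gives 5q − 7 = −4q − 3 ⇒ q = 4/9.

5/9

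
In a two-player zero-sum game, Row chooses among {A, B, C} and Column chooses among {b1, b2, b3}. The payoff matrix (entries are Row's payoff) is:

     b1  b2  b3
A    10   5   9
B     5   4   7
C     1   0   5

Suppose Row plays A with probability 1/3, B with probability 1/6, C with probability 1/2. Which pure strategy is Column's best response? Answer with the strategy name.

If Column plays b1, Row's expected payoff is (1/3)·10 + (1/6)·5 + (1/2)·1 = 14/3.
If Column plays b2, Row's expected payoff is (1/3)·5 + (1/6)·4 + (1/2)·0 = 7/3.
If Column plays b3, Row's expected payoff is (1/3)·9 + (1/6)·7 + (1/2)·5 = 20/3.
Column minimizes Row's payoff; the smallest is 7/3, so the best response is b2.

b2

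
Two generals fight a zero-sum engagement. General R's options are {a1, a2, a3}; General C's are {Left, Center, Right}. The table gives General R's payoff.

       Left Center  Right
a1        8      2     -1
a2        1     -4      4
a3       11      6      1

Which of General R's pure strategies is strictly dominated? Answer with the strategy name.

a1

a3 gives a strictly higher payoff than a1 against every column: 11 > 8, 6 > 2, 1 > -1.
So a1 is strictly dominated and General R never plays it.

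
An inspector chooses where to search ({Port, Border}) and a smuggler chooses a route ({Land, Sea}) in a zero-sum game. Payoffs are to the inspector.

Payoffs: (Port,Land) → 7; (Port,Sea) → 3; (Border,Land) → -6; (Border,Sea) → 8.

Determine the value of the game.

Row minima: Port → 3, Border → -6; maximin = 3.
Column maxima: Land → 7, Sea → 8; minimax = 7.
3 ≠ 7, so there is no saddle point; optimal play is mixed.
Let the inspector play Port with probability p. Expected payoff against Land: 7p + (-6)(1−p) = 13p − 6; against Sea: 3p + 8(1−p) = −5p + 8.
Setting these equal: 13p − 6 = −5p + 8 ⇒ 18p = 14 ⇒ p = 7/9, and the value is (13)·(7/9) − 6 = 37/9.
For the smuggler: with q = P(Land), equating Port's and Border's payoffs gives 4q + 3 = −14q + 8 ⇒ q = 5/18.

37/9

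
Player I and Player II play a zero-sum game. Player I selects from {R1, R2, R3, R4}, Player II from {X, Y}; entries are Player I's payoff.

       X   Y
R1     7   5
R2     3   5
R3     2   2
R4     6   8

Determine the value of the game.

Row minima: R1 → 5, R2 → 3, R3 → 2, R4 → 6; maximin = 6.
Column maxima: X → 7, Y → 8; minimax = 7.
6 ≠ 7, so there is no saddle point; optimal play is mixed.
R2 is strictly dominated by R4, so Player I never plays it.
R3 is strictly dominated by R1, so Player I never plays it.
On the remaining 2×2 (R1, R4 vs X, Y):
Let Player I play R1 with probability p. Expected payoff against X: 7p + 6(1−p) = p + 6; against Y: 5p + 8(1−p) = −3p + 8.
Setting these equal: p + 6 = −3p + 8 ⇒ 4p = 2 ⇒ p = 1/2, and the value is (1)·(1/2) + 6 = 13/2.
For Player II: with q = P(X), equating R1's and R4's payoffs gives 2q + 5 = −2q + 8 ⇒ q = 3/4.

13/2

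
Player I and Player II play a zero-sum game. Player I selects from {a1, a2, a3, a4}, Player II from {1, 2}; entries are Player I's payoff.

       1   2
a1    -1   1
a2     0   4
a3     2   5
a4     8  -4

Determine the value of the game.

Row minima: a1 → -1, a2 → 0, a3 → 2, a4 → -4; maximin = 2.
Column maxima: 1 → 8, 2 → 5; minimax = 5.
2 ≠ 5, so there is no saddle point; optimal play is mixed.
a1 is strictly dominated by a2, so Player I never plays it.
a2 is strictly dominated by a3, so Player I never plays it.
On the remaining 2×2 (a3, a4 vs 1, 2):
Let Player I play a3 with probability p. Expected payoff against 1: 2p + 8(1−p) = −6p + 8; against 2: 5p + (-4)(1−p) = 9p − 4.
Setting these equal: −6p + 8 = 9p − 4 ⇒ −15p = -12 ⇒ p = 4/5, and the value is (-6)·(4/5) + 8 = 16/5.
For Player II: with q = P(1), equating a3's and a4's payoffs gives −3q + 5 = 12q − 4 ⇒ q = 3/5.

16/5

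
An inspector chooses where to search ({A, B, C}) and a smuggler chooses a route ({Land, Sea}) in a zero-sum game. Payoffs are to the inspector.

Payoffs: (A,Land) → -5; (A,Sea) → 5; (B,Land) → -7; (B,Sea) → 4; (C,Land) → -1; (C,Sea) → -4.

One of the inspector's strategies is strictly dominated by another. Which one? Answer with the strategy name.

A gives a strictly higher payoff than B against every column: -5 > -7, 5 > 4.
So B is strictly dominated and the inspector never plays it.

B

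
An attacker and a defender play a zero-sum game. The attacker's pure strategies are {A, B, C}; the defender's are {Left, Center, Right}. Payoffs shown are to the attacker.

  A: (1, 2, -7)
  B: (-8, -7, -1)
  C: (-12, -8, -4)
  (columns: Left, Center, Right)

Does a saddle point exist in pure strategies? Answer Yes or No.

Row minima: A → -7, B → -8, C → -12; maximin = -7.
Column maxima: Left → 1, Center → 2, Right → -1; minimax = -1.
-7 ≠ -1, so no pure-strategy equilibrium exists.

No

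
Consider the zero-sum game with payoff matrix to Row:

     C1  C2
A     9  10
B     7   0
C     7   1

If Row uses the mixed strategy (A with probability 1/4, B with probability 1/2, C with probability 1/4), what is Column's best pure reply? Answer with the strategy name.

If Column plays C1, Row's expected payoff is (1/4)·9 + (1/2)·7 + (1/4)·7 = 15/2.
If Column plays C2, Row's expected payoff is (1/4)·10 + (1/2)·0 + (1/4)·1 = 11/4.
Column minimizes Row's payoff; the smallest is 11/4, so the best response is C2.

C2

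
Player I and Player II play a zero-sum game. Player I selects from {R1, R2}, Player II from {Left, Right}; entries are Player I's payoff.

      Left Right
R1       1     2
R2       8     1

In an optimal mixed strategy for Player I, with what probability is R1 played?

Row minima: R1 → 1, R2 → 1; maximin = 1.
Column maxima: Left → 8, Right → 2; minimax = 2.
1 ≠ 2, so there is no saddle point; optimal play is mixed.
Let Player I play R1 with probability p. Expected payoff against Left: 1p + 8(1−p) = −7p + 8; against Right: 2p + 1(1−p) = p + 1.
Setting these equal: −7p + 8 = p + 1 ⇒ −8p = -7 ⇒ p = 7/8, and the value is (-7)·(7/8) + 8 = 15/8.
For Player II: with q = P(Left), equating R1's and R2's payoffs gives −q + 2 = 7q + 1 ⇒ q = 1/8.

7/8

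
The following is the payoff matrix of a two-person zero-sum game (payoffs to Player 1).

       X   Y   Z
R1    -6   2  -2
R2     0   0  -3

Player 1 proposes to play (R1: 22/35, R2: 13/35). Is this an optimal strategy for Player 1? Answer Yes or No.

Against X this mix gives (22/35)·(-6) + (13/35)·0 = -132/35.
Against Y this mix gives (22/35)·2 + (13/35)·0 = 44/35.
Against Z this mix gives (22/35)·(-2) + (13/35)·(-3) = -83/35.
Player 2 will play X, holding Player 1 to -132/35. Shifting weight toward the row that does better against X would raise this floor (the equalizing mix achieves -18/7 against both X and Z), so the proposed strategy is not optimal.

No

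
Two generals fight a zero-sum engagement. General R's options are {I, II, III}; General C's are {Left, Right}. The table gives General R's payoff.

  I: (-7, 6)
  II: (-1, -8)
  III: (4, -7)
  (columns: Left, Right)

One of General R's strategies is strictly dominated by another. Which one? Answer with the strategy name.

III gives a strictly higher payoff than II against every column: 4 > -1, -7 > -8.
So II is strictly dominated and General R never plays it.

II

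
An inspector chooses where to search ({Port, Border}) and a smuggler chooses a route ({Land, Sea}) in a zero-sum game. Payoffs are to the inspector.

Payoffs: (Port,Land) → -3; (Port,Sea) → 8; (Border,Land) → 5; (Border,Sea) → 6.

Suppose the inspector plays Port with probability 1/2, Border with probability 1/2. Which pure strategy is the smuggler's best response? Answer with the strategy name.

Land

If the smuggler plays Land, the inspector's expected payoff is (1/2)·(-3) + (1/2)·5 = 1.
If the smuggler plays Sea, the inspector's expected payoff is (1/2)·8 + (1/2)·6 = 7.
The smuggler minimizes the inspector's payoff; the smallest is 1, so the best response is Land.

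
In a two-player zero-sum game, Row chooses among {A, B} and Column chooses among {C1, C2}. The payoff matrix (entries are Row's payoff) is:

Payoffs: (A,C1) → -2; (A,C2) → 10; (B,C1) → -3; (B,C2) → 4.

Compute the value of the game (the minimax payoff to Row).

Row minima: A → -2, B → -3; maximin = -2.
Column maxima: C1 → -2, C2 → 10; minimax = -2.
Since maximin = minimax = -2, there is a saddle point and the value is -2.

-2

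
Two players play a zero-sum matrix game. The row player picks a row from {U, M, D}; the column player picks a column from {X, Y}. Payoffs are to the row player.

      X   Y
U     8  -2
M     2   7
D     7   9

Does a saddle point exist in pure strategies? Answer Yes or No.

No

Row minima: U → -2, M → 2, D → 7; maximin = 7.
Column maxima: X → 8, Y → 9; minimax = 8.
7 ≠ 8, so no pure-strategy equilibrium exists.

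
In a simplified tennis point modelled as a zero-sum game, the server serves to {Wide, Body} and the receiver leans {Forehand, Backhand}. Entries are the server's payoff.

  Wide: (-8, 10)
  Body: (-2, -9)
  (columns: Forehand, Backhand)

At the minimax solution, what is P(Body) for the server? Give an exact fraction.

Row minima: Wide → -8, Body → -9; maximin = -8.
Column maxima: Forehand → -2, Backhand → 10; minimax = -2.
-8 ≠ -2, so there is no saddle point; optimal play is mixed.
Let the server play Wide with probability p. Expected payoff against Forehand: (-8)p + (-2)(1−p) = −6p − 2; against Backhand: 10p + (-9)(1−p) = 19p − 9.
Setting these equal: −6p − 2 = 19p − 9 ⇒ −25p = -7 ⇒ p = 7/25, and the value is (-6)·(7/25) − 2 = -92/25.
For the receiver: with q = P(Forehand), equating Wide's and Body's payoffs gives −18q + 10 = 7q − 9 ⇒ q = 19/25.

18/25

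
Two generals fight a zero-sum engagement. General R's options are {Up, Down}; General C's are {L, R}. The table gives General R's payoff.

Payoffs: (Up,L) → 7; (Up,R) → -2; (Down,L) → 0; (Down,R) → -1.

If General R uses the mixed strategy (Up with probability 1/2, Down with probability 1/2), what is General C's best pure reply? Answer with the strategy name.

If General C plays L, General R's expected payoff is (1/2)·7 + (1/2)·0 = 7/2.
If General C plays R, General R's expected payoff is (1/2)·(-2) + (1/2)·(-1) = -3/2.
General C minimizes General R's payoff; the smallest is -3/2, so the best response is R.

R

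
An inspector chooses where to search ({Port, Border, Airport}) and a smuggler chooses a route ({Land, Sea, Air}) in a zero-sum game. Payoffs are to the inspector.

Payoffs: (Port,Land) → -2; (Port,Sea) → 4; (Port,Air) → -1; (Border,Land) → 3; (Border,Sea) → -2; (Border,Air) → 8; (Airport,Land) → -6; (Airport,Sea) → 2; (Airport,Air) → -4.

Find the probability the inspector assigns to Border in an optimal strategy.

Row minima: Port → -2, Border → -2, Airport → -6; maximin = -2.
Column maxima: Land → 3, Sea → 4, Air → 8; minimax = 3.
-2 ≠ 3, so there is no saddle point; optimal play is mixed.
Airport is strictly dominated by Port, so the inspector never plays it.
Air is strictly dominated by Land (it gives the inspector strictly more in every row), so the smuggler never plays it.
On the remaining 2×2 (Port, Border vs Land, Sea):
Let the inspector play Port with probability p. Expected payoff against Land: (-2)p + 3(1−p) = −5p + 3; against Sea: 4p + (-2)(1−p) = 6p − 2.
Setting these equal: −5p + 3 = 6p − 2 ⇒ −11p = -5 ⇒ p = 5/11, and the value is (-5)·(5/11) + 3 = 8/11.
For the smuggler: with q = P(Land), equating Port's and Border's payoffs gives −6q + 4 = 5q − 2 ⇒ q = 6/11.

6/11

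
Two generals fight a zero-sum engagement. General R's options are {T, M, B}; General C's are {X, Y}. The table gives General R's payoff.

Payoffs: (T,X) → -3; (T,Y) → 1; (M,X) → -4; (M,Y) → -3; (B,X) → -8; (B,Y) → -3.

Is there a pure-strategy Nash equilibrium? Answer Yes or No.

Yes

Row minima: T → -3, M → -4, B → -8; maximin = -3.
Column maxima: X → -3, Y → 1; minimax = -3.
maximin = minimax = -3, so a saddle point exists.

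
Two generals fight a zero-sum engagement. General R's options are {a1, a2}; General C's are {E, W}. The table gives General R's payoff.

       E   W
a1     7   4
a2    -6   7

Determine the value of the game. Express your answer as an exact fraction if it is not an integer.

Row minima: a1 → 4, a2 → -6; maximin = 4.
Column maxima: E → 7, W → 7; minimax = 7.
4 ≠ 7, so there is no saddle point; optimal play is mixed.
Let General R play a1 with probability p. Expected payoff against E: 7p + (-6)(1−p) = 13p − 6; against W: 4p + 7(1−p) = −3p + 7.
Setting these equal: 13p − 6 = −3p + 7 ⇒ 16p = 13 ⇒ p = 13/16, and the value is (13)·(13/16) − 6 = 73/16.
For General C: with q = P(E), equating a1's and a2's payoffs gives 3q + 4 = −13q + 7 ⇒ q = 3/16.

73/16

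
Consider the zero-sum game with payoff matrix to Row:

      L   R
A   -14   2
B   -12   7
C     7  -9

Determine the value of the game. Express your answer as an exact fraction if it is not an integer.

-59/35

Row minima: A → -14, B → -12, C → -9; maximin = -9.
Column maxima: L → 7, R → 7; minimax = 7.
-9 ≠ 7, so there is no saddle point; optimal play is mixed.
A is strictly dominated by B, so Row never plays it.
On the remaining 2×2 (B, C vs L, R):
Let Row play B with probability p. Expected payoff against L: (-12)p + 7(1−p) = −19p + 7; against R: 7p + (-9)(1−p) = 16p − 9.
Setting these equal: −19p + 7 = 16p − 9 ⇒ −35p = -16 ⇒ p = 16/35, and the value is (-19)·(16/35) + 7 = -59/35.
For Column: with q = P(L), equating B's and C's payoffs gives −19q + 7 = 16q − 9 ⇒ q = 16/35.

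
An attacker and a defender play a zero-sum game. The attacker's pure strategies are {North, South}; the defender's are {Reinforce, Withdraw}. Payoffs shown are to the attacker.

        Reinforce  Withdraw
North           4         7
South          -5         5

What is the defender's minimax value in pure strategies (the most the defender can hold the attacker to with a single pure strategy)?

Column maxima: Reinforce → 4, Withdraw → 7.
The smallest of these is 4.

4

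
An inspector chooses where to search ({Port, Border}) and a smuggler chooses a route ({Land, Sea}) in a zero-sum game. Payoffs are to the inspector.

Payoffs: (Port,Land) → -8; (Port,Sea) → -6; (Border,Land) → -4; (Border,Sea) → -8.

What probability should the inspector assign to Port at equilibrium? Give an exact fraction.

Row minima: Port → -8, Border → -8; maximin = -8.
Column maxima: Land → -4, Sea → -6; minimax = -6.
-8 ≠ -6, so there is no saddle point; optimal play is mixed.
Let the inspector play Port with probability p. Expected payoff against Land: (-8)p + (-4)(1−p) = −4p − 4; against Sea: (-6)p + (-8)(1−p) = 2p − 8.
Setting these equal: −4p − 4 = 2p − 8 ⇒ −6p = -4 ⇒ p = 2/3, and the value is (-4)·(2/3) − 4 = -20/3.
For the smuggler: with q = P(Land), equating Port's and Border's payoffs gives −2q − 6 = 4q − 8 ⇒ q = 1/3.

2/3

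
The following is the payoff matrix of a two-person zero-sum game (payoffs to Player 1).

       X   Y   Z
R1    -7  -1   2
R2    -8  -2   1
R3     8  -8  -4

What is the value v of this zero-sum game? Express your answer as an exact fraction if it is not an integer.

Row minima: R1 → -7, R2 → -8, R3 → -8; maximin = -7.
Column maxima: X → 8, Y → -1, Z → 2; minimax = -1.
-7 ≠ -1, so there is no saddle point; optimal play is mixed.
R2 is strictly dominated by R1, so Player 1 never plays it.
Z is strictly dominated by Y (it gives Player 1 strictly more in every row), so Player 2 never plays it.
On the remaining 2×2 (R1, R3 vs X, Y):
Let Player 1 play R1 with probability p. Expected payoff against X: (-7)p + 8(1−p) = −15p + 8; against Y: (-1)p + (-8)(1−p) = 7p − 8.
Setting these equal: −15p + 8 = 7p − 8 ⇒ −22p = -16 ⇒ p = 8/11, and the value is (-15)·(8/11) + 8 = -32/11.
For Player 2: with q = P(X), equating R1's and R3's payoffs gives −6q − 1 = 16q − 8 ⇒ q = 7/22.

-32/11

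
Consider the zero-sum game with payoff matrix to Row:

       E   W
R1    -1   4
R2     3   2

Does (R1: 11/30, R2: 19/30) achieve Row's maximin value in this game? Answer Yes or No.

Against E this mix gives (11/30)·(-1) + (19/30)·3 = 23/15.
Against W this mix gives (11/30)·4 + (19/30)·2 = 41/15.
Column will play E, holding Row to 23/15. Shifting weight toward the row that does better against E would raise this floor (the equalizing mix achieves 7/3 against both E and W), so the proposed strategy is not optimal.

No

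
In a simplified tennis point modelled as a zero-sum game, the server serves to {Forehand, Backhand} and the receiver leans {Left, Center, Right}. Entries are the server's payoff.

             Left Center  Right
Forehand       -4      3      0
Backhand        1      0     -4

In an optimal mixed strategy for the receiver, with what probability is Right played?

5/9

Row minima: Forehand → -4, Backhand → -4; maximin = -4.
Column maxima: Left → 1, Center → 3, Right → 0; minimax = 0.
-4 ≠ 0, so there is no saddle point; optimal play is mixed.
Center is strictly dominated by Right (it gives the server strictly more in every row), so the receiver never plays it.
On the remaining 2×2 (Forehand, Backhand vs Left, Right):
Let the server play Forehand with probability p. Expected payoff against Left: (-4)p + 1(1−p) = −5p + 1; against Right: 0p + (-4)(1−p) = 4p − 4.
Setting these equal: −5p + 1 = 4p − 4 ⇒ −9p = -5 ⇒ p = 5/9, and the value is (-5)·(5/9) + 1 = -16/9.
For the receiver: with q = P(Left), equating Forehand's and Backhand's payoffs gives −4q = 5q − 4 ⇒ q = 4/9.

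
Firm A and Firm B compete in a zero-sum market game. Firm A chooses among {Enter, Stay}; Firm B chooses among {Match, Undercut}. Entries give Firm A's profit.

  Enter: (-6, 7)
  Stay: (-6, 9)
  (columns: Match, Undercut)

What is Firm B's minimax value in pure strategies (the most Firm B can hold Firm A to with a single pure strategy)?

-6

Column maxima: Match → -6, Undercut → 9.
The smallest of these is -6.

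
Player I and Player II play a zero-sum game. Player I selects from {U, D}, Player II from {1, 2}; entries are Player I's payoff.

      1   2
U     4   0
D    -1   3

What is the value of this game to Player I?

3/2

Row minima: U → 0, D → -1; maximin = 0.
Column maxima: 1 → 4, 2 → 3; minimax = 3.
0 ≠ 3, so there is no saddle point; optimal play is mixed.
Let Player I play U with probability p. Expected payoff against 1: 4p + (-1)(1−p) = 5p − 1; against 2: 0p + 3(1−p) = −3p + 3.
Setting these equal: 5p − 1 = −3p + 3 ⇒ 8p = 4 ⇒ p = 1/2, and the value is (5)·(1/2) − 1 = 3/2.
For Player II: with q = P(1), equating U's and D's payoffs gives 4q = −4q + 3 ⇒ q = 3/8.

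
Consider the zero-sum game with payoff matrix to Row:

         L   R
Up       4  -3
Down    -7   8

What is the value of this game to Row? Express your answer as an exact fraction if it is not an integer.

1/2

Row minima: Up → -3, Down → -7; maximin = -3.
Column maxima: L → 4, R → 8; minimax = 4.
-3 ≠ 4, so there is no saddle point; optimal play is mixed.
Let Row play Up with probability p. Expected payoff against L: 4p + (-7)(1−p) = 11p − 7; against R: (-3)p + 8(1−p) = −11p + 8.
Setting these equal: 11p − 7 = −11p + 8 ⇒ 22p = 15 ⇒ p = 15/22, and the value is (11)·(15/22) − 7 = 1/2.
For Column: with q = P(L), equating Up's and Down's payoffs gives 7q − 3 = −15q + 8 ⇒ q = 1/2.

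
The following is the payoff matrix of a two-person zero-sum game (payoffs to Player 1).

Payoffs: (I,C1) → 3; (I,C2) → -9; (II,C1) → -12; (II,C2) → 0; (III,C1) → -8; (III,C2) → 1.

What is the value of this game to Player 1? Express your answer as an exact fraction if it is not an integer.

Row minima: I → -9, II → -12, III → -8; maximin = -8.
Column maxima: C1 → 3, C2 → 1; minimax = 1.
-8 ≠ 1, so there is no saddle point; optimal play is mixed.
II is strictly dominated by III, so Player 1 never plays it.
On the remaining 2×2 (I, III vs C1, C2):
Let Player 1 play I with probability p. Expected payoff against C1: 3p + (-8)(1−p) = 11p − 8; against C2: (-9)p + 1(1−p) = −10p + 1.
Setting these equal: 11p − 8 = −10p + 1 ⇒ 21p = 9 ⇒ p = 3/7, and the value is (11)·(3/7) − 8 = -23/7.
For Player 2: with q = P(C1), equating I's and III's payoffs gives 12q − 9 = −9q + 1 ⇒ q = 10/21.

-23/7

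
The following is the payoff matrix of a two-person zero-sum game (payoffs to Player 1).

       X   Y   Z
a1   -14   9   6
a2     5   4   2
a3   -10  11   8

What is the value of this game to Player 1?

20/7

Row minima: a1 → -14, a2 → 2, a3 → -10; maximin = 2.
Column maxima: X → 5, Y → 11, Z → 8; minimax = 5.
2 ≠ 5, so there is no saddle point; optimal play is mixed.
a1 is strictly dominated by a3, so Player 1 never plays it.
Y is strictly dominated by Z (it gives Player 1 strictly more in every row), so Player 2 never plays it.
On the remaining 2×2 (a2, a3 vs X, Z):
Let Player 1 play a2 with probability p. Expected payoff against X: 5p + (-10)(1−p) = 15p − 10; against Z: 2p + 8(1−p) = −6p + 8.
Setting these equal: 15p − 10 = −6p + 8 ⇒ 21p = 18 ⇒ p = 6/7, and the value is (15)·(6/7) − 10 = 20/7.
For Player 2: with q = P(X), equating a2's and a3's payoffs gives 3q + 2 = −18q + 8 ⇒ q = 2/7.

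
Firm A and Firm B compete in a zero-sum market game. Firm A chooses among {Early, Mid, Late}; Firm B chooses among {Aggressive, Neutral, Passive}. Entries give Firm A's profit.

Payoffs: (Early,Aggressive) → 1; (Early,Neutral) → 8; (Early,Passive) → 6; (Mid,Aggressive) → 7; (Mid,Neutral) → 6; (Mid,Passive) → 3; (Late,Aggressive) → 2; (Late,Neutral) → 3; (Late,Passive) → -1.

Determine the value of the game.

13/3

Row minima: Early → 1, Mid → 3, Late → -1; maximin = 3.
Column maxima: Aggressive → 7, Neutral → 8, Passive → 6; minimax = 6.
3 ≠ 6, so there is no saddle point; optimal play is mixed.
Late is strictly dominated by Mid, so Firm A never plays it.
Neutral is strictly dominated by Passive (it gives Firm A strictly more in every row), so Firm B never plays it.
On the remaining 2×2 (Early, Mid vs Aggressive, Passive):
Let Firm A play Early with probability p. Expected payoff against Aggressive: 1p + 7(1−p) = −6p + 7; against Passive: 6p + 3(1−p) = 3p + 3.
Setting these equal: −6p + 7 = 3p + 3 ⇒ −9p = -4 ⇒ p = 4/9, and the value is (-6)·(4/9) + 7 = 13/3.
For Firm B: with q = P(Aggressive), equating Early's and Mid's payoffs gives −5q + 6 = 4q + 3 ⇒ q = 1/3.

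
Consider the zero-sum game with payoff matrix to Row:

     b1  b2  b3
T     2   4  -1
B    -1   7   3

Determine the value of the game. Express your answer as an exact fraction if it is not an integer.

5/7

Row minima: T → -1, B → -1; maximin = -1.
Column maxima: b1 → 2, b2 → 7, b3 → 3; minimax = 2.
-1 ≠ 2, so there is no saddle point; optimal play is mixed.
b2 is strictly dominated by b1 (it gives Row strictly more in every row), so Column never plays it.
On the remaining 2×2 (T, B vs b1, b3):
Let Row play T with probability p. Expected payoff against b1: 2p + (-1)(1−p) = 3p − 1; against b3: (-1)p + 3(1−p) = −4p + 3.
Setting these equal: 3p − 1 = −4p + 3 ⇒ 7p = 4 ⇒ p = 4/7, and the value is (3)·(4/7) − 1 = 5/7.
For Column: with q = P(b1), equating T's and B's payoffs gives 3q − 1 = −4q + 3 ⇒ q = 4/7.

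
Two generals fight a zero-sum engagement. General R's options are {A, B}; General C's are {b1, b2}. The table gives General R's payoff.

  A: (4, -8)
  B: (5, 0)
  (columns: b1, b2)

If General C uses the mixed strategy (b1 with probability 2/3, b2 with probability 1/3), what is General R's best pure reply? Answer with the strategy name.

Expected payoff of A: (2/3)·4 + (1/3)·(-8) = 0.
Expected payoff of B: (2/3)·5 + (1/3)·0 = 10/3.
The largest is 10/3, so General R's best response is B.

B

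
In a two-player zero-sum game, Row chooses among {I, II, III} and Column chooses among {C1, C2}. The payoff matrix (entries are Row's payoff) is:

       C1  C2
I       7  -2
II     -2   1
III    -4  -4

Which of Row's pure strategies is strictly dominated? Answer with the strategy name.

III

I gives a strictly higher payoff than III against every column: 7 > -4, -2 > -4.
So III is strictly dominated and Row never plays it.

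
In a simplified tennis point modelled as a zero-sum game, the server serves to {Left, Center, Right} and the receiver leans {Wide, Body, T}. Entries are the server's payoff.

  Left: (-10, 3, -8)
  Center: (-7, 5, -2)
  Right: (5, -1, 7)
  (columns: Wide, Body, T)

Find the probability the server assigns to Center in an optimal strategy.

1/3

Row minima: Left → -10, Center → -7, Right → -1; maximin = -1.
Column maxima: Wide → 5, Body → 5, T → 7; minimax = 5.
-1 ≠ 5, so there is no saddle point; optimal play is mixed.
Left is strictly dominated by Center, so the server never plays it.
T is strictly dominated by Wide (it gives the server strictly more in every row), so the receiver never plays it.
On the remaining 2×2 (Center, Right vs Wide, Body):
Let the server play Center with probability p. Expected payoff against Wide: (-7)p + 5(1−p) = −12p + 5; against Body: 5p + (-1)(1−p) = 6p − 1.
Setting these equal: −12p + 5 = 6p − 1 ⇒ −18p = -6 ⇒ p = 1/3, and the value is (-12)·(1/3) + 5 = 1.
For the receiver: with q = P(Wide), equating Center's and Right's payoffs gives −12q + 5 = 6q − 1 ⇒ q = 1/3.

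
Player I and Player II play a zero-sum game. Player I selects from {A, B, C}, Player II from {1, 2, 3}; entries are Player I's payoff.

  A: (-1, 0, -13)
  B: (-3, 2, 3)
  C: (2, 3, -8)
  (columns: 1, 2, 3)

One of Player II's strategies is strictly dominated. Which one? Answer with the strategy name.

2

1 holds Player I's payoff strictly below 2 in every row: -1 < 0, -3 < 2, 2 < 3.
So 2 is strictly dominated for Player II.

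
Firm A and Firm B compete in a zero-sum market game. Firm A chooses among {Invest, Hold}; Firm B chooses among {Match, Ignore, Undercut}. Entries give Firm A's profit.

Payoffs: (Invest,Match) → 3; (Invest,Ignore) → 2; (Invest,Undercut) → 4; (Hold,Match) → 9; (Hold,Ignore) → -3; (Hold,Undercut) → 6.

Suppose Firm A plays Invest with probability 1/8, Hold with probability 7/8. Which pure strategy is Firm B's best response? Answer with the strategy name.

Ignore

If Firm B plays Match, Firm A's expected payoff is (1/8)·3 + (7/8)·9 = 33/4.
If Firm B plays Ignore, Firm A's expected payoff is (1/8)·2 + (7/8)·(-3) = -19/8.
If Firm B plays Undercut, Firm A's expected payoff is (1/8)·4 + (7/8)·6 = 23/4.
Firm B minimizes Firm A's payoff; the smallest is -19/8, so the best response is Ignore.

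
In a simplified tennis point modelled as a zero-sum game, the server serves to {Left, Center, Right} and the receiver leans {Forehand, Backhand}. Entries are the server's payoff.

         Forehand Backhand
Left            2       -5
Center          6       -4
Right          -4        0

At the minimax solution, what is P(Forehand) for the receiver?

2/7

Row minima: Left → -5, Center → -4, Right → -4; maximin = -4.
Column maxima: Forehand → 6, Backhand → 0; minimax = 0.
-4 ≠ 0, so there is no saddle point; optimal play is mixed.
Left is strictly dominated by Center, so the server never plays it.
On the remaining 2×2 (Center, Right vs Forehand, Backhand):
Let the server play Center with probability p. Expected payoff against Forehand: 6p + (-4)(1−p) = 10p − 4; against Backhand: (-4)p + 0(1−p) = −4p.
Setting these equal: 10p − 4 = −4p ⇒ 14p = 4 ⇒ p = 2/7, and the value is (10)·(2/7) − 4 = -8/7.
For the receiver: with q = P(Forehand), equating Center's and Right's payoffs gives 10q − 4 = −4q ⇒ q = 2/7.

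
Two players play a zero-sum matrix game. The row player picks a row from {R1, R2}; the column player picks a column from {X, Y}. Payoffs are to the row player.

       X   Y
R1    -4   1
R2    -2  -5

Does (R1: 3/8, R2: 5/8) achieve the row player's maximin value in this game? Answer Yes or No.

Yes

Against X this mix gives (3/8)·(-4) + (5/8)·(-2) = -11/4.
Against Y this mix gives (3/8)·1 + (5/8)·(-5) = -11/4.
All of the column player's active replies (X, Y) yield -11/4, and no column does worse for the row player. The mix makes the column player indifferent and guarantees -11/4, so it is optimal.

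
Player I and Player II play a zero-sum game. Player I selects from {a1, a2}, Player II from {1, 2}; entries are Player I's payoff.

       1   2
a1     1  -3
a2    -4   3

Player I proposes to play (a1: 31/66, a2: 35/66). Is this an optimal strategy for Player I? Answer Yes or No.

No

Against 1 this mix gives (31/66)·1 + (35/66)·(-4) = -109/66.
Against 2 this mix gives (31/66)·(-3) + (35/66)·3 = 2/11.
Player II will play 1, holding Player I to -109/66. Shifting weight toward the row that does better against 1 would raise this floor (the equalizing mix achieves -9/11 against both 1 and 2), so the proposed strategy is not optimal.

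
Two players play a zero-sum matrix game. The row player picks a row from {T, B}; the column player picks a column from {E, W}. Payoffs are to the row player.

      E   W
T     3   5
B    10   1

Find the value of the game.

Row minima: T → 3, B → 1; maximin = 3.
Column maxima: E → 10, W → 5; minimax = 5.
3 ≠ 5, so there is no saddle point; optimal play is mixed.
Let the row player play T with probability p. Expected payoff against E: 3p + 10(1−p) = −7p + 10; against W: 5p + 1(1−p) = 4p + 1.
Setting these equal: −7p + 10 = 4p + 1 ⇒ −11p = -9 ⇒ p = 9/11, and the value is (-7)·(9/11) + 10 = 47/11.
For the column player: with q = P(E), equating T's and B's payoffs gives −2q + 5 = 9q + 1 ⇒ q = 4/11.

47/11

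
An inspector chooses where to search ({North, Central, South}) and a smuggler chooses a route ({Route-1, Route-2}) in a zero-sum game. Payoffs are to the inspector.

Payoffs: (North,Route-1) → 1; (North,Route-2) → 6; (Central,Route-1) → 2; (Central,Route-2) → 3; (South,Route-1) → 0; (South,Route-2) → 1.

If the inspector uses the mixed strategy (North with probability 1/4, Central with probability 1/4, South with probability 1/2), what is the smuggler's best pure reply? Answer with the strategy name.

If the smuggler plays Route-1, the inspector's expected payoff is (1/4)·1 + (1/4)·2 + (1/2)·0 = 3/4.
If the smuggler plays Route-2, the inspector's expected payoff is (1/4)·6 + (1/4)·3 + (1/2)·1 = 11/4.
The smuggler minimizes the inspector's payoff; the smallest is 3/4, so the best response is Route-1.

Route-1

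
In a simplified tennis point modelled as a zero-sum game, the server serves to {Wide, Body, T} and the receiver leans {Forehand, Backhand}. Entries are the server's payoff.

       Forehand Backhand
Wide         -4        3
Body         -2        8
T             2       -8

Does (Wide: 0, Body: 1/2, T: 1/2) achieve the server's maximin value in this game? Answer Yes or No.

Against Forehand this mix gives (1/2)·(-2) + (1/2)·2 = 0.
Against Backhand this mix gives (1/2)·8 + (1/2)·(-8) = 0.
All of the receiver's active replies (Forehand, Backhand) yield 0, and no column does worse for the server. The mix makes the receiver indifferent and guarantees 0, so it is optimal.

Yes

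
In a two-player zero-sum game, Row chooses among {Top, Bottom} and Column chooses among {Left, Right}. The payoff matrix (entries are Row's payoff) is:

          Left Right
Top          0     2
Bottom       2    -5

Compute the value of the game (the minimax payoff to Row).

Row minima: Top → 0, Bottom → -5; maximin = 0.
Column maxima: Left → 2, Right → 2; minimax = 2.
0 ≠ 2, so there is no saddle point; optimal play is mixed.
Let Row play Top with probability p. Expected payoff against Left: 0p + 2(1−p) = −2p + 2; against Right: 2p + (-5)(1−p) = 7p − 5.
Setting these equal: −2p + 2 = 7p − 5 ⇒ −9p = -7 ⇒ p = 7/9, and the value is (-2)·(7/9) + 2 = 4/9.
For Column: with q = P(Left), equating Top's and Bottom's payoffs gives −2q + 2 = 7q − 5 ⇒ q = 7/9.

4/9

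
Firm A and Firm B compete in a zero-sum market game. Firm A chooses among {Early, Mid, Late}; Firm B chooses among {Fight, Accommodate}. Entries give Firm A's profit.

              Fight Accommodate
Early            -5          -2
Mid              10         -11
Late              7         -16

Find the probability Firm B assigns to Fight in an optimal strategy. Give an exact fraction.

3/8

Row minima: Early → -5, Mid → -11, Late → -16; maximin = -5.
Column maxima: Fight → 10, Accommodate → -2; minimax = -2.
-5 ≠ -2, so there is no saddle point; optimal play is mixed.
Late is strictly dominated by Mid, so Firm A never plays it.
On the remaining 2×2 (Early, Mid vs Fight, Accommodate):
Let Firm A play Early with probability p. Expected payoff against Fight: (-5)p + 10(1−p) = −15p + 10; against Accommodate: (-2)p + (-11)(1−p) = 9p − 11.
Setting these equal: −15p + 10 = 9p − 11 ⇒ −24p = -21 ⇒ p = 7/8, and the value is (-15)·(7/8) + 10 = -25/8.
For Firm B: with q = P(Fight), equating Early's and Mid's payoffs gives −3q − 2 = 21q − 11 ⇒ q = 3/8.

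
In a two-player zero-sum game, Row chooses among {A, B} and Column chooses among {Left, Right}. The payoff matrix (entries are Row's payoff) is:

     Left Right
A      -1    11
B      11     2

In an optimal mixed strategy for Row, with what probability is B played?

4/7

Row minima: A → -1, B → 2; maximin = 2.
Column maxima: Left → 11, Right → 11; minimax = 11.
2 ≠ 11, so there is no saddle point; optimal play is mixed.
Let Row play A with probability p. Expected payoff against Left: (-1)p + 11(1−p) = −12p + 11; against Right: 11p + 2(1−p) = 9p + 2.
Setting these equal: −12p + 11 = 9p + 2 ⇒ −21p = -9 ⇒ p = 3/7, and the value is (-12)·(3/7) + 11 = 41/7.
For Column: with q = P(Left), equating A's and B's payoffs gives −12q + 11 = 9q + 2 ⇒ q = 3/7.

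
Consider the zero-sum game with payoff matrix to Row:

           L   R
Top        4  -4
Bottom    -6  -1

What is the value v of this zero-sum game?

Row minima: Top → -4, Bottom → -6; maximin = -4.
Column maxima: L → 4, R → -1; minimax = -1.
-4 ≠ -1, so there is no saddle point; optimal play is mixed.
Let Row play Top with probability p. Expected payoff against L: 4p + (-6)(1−p) = 10p − 6; against R: (-4)p + (-1)(1−p) = −3p − 1.
Setting these equal: 10p − 6 = −3p − 1 ⇒ 13p = 5 ⇒ p = 5/13, and the value is (10)·(5/13) − 6 = -28/13.
For Column: with q = P(L), equating Top's and Bottom's payoffs gives 8q − 4 = −5q − 1 ⇒ q = 3/13.

-28/13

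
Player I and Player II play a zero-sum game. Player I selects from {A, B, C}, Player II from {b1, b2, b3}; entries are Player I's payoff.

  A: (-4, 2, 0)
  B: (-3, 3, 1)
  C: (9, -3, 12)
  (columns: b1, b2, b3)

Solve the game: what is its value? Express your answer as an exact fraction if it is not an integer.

Row minima: A → -4, B → -3, C → -3; maximin = -3.
Column maxima: b1 → 9, b2 → 3, b3 → 12; minimax = 3.
-3 ≠ 3, so there is no saddle point; optimal play is mixed.
A is strictly dominated by B, so Player I never plays it.
b3 is strictly dominated by b1 (it gives Player I strictly more in every row), so Player II never plays it.
On the remaining 2×2 (B, C vs b1, b2):
Let Player I play B with probability p. Expected payoff against b1: (-3)p + 9(1−p) = −12p + 9; against b2: 3p + (-3)(1−p) = 6p − 3.
Setting these equal: −12p + 9 = 6p − 3 ⇒ −18p = -12 ⇒ p = 2/3, and the value is (-12)·(2/3) + 9 = 1.
For Player II: with q = P(b1), equating B's and C's payoffs gives −6q + 3 = 12q − 3 ⇒ q = 1/3.

1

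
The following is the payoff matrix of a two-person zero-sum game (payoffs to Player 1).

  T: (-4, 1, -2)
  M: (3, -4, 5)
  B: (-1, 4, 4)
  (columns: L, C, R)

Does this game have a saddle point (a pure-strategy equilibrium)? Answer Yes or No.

Row minima: T → -4, M → -4, B → -1; maximin = -1.
Column maxima: L → 3, C → 4, R → 5; minimax = 3.
-1 ≠ 3, so no pure-strategy equilibrium exists.

No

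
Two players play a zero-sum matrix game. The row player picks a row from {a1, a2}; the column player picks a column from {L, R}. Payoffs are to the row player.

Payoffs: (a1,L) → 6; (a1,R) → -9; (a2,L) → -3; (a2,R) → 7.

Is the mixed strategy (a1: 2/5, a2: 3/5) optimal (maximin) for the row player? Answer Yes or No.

Against L this mix gives (2/5)·6 + (3/5)·(-3) = 3/5.
Against R this mix gives (2/5)·(-9) + (3/5)·7 = 3/5.
All of the column player's active replies (L, R) yield 3/5, and no column does worse for the row player. The mix makes the column player indifferent and guarantees 3/5, so it is optimal.

Yes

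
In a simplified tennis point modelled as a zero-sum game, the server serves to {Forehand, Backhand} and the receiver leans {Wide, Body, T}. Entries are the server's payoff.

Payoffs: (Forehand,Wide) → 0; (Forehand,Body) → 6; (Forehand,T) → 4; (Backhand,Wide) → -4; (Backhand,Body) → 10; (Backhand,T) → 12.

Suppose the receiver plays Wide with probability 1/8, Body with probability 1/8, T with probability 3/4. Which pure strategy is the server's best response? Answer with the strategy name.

Expected payoff of Forehand: (1/8)·0 + (1/8)·6 + (3/4)·4 = 15/4.
Expected payoff of Backhand: (1/8)·(-4) + (1/8)·10 + (3/4)·12 = 39/4.
The largest is 39/4, so the server's best response is Backhand.

Backhand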